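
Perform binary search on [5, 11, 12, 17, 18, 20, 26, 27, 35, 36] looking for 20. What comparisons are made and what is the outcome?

Binary search for 20 in [5, 11, 12, 17, 18, 20, 26, 27, 35, 36]:

lo=0, hi=9, mid=4, arr[mid]=18 -> 18 < 20, search right half
lo=5, hi=9, mid=7, arr[mid]=27 -> 27 > 20, search left half
lo=5, hi=6, mid=5, arr[mid]=20 -> Found target at index 5!

Binary search finds 20 at index 5 after 3 comparisons. The search repeatedly halves the search space by comparing with the middle element.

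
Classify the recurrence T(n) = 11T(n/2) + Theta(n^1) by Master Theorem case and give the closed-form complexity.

Master Theorem for T(n) = 11T(n/2) + O(n^1):

a = 11, b = 2, c = 1
log_b(a) = log_2(11) = 3.4594

Case 1: c = 1 < log_2(11) = 3.4594
T(n) = O(n^(log_2 11))

For T(n) = 11T(n/2) + O(n^1): log_2(11) = 3.4594. This is Case 1 of the Master Theorem (c < log_b(a), work dominated by leaves), giving O(n^(log_2 11)).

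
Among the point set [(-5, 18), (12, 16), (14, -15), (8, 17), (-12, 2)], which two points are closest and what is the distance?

Computing all pairwise distances among 5 points:

d((-5, 18), (12, 16)) = 17.1172
d((-5, 18), (14, -15)) = 38.0789
d((-5, 18), (8, 17)) = 13.0384
d((-5, 18), (-12, 2)) = 17.4642
d((12, 16), (14, -15)) = 31.0644
d((12, 16), (8, 17)) = 4.1231 <-- minimum
d((12, 16), (-12, 2)) = 27.7849
d((14, -15), (8, 17)) = 32.5576
d((14, -15), (-12, 2)) = 31.0644
d((8, 17), (-12, 2)) = 25.0

Closest pair: (12, 16) and (8, 17) with distance 4.1231

The closest pair is (12, 16) and (8, 17) with Euclidean distance 4.1231. For 5 points, brute-force pairwise comparison is shown above. For large n, the divide-and-conquer algorithm (sort by x, recurse on halves, check the dividing strip) achieves O(n log n).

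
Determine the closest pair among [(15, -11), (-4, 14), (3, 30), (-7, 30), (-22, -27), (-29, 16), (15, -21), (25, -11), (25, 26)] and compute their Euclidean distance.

Computing all pairwise distances among 9 points:

d((15, -11), (-4, 14)) = 31.4006
d((15, -11), (3, 30)) = 42.72
d((15, -11), (-7, 30)) = 46.5296
d((15, -11), (-22, -27)) = 40.3113
d((15, -11), (-29, 16)) = 51.6236
d((15, -11), (15, -21)) = 10.0 <-- minimum
d((15, -11), (25, -11)) = 10.0 <-- minimum
d((15, -11), (25, 26)) = 38.3275
d((-4, 14), (3, 30)) = 17.4642
d((-4, 14), (-7, 30)) = 16.2788
d((-4, 14), (-22, -27)) = 44.7772
d((-4, 14), (-29, 16)) = 25.0799
d((-4, 14), (15, -21)) = 39.8246
d((-4, 14), (25, -11)) = 38.2884
d((-4, 14), (25, 26)) = 31.3847
d((3, 30), (-7, 30)) = 10.0 <-- minimum
d((3, 30), (-22, -27)) = 62.2415
d((3, 30), (-29, 16)) = 34.9285
d((3, 30), (15, -21)) = 52.3927
d((3, 30), (25, -11)) = 46.5296
d((3, 30), (25, 26)) = 22.3607
d((-7, 30), (-22, -27)) = 58.9406
d((-7, 30), (-29, 16)) = 26.0768
d((-7, 30), (15, -21)) = 55.5428
d((-7, 30), (25, -11)) = 52.0096
d((-7, 30), (25, 26)) = 32.249
d((-22, -27), (-29, 16)) = 43.566
d((-22, -27), (15, -21)) = 37.4833
d((-22, -27), (25, -11)) = 49.6488
d((-22, -27), (25, 26)) = 70.8378
d((-29, 16), (15, -21)) = 57.4891
d((-29, 16), (25, -11)) = 60.3738
d((-29, 16), (25, 26)) = 54.9181
d((15, -21), (25, -11)) = 14.1421
d((15, -21), (25, 26)) = 48.0521
d((25, -11), (25, 26)) = 37.0

Minimum distance: 10.0 (tie among 3 pairs: (15, -11) and (15, -21); (15, -11) and (25, -11); (3, 30) and (-7, 30))

The minimum Euclidean distance is 10.0. There is a tie: 3 pairs achieve this minimum — (15, -11) and (15, -21); (15, -11) and (25, -11); (3, 30) and (-7, 30). Any of these is a valid closest pair. For 9 points, brute-force pairwise comparison is shown above. For large n, the divide-and-conquer algorithm (sort by x, recurse on halves, check the dividing strip) achieves O(n log n).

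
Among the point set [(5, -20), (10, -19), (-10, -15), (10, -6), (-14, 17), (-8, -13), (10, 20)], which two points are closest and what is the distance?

Computing all pairwise distances among 7 points:

d((5, -20), (10, -19)) = 5.099
d((5, -20), (-10, -15)) = 15.8114
d((5, -20), (10, -6)) = 14.8661
d((5, -20), (-14, 17)) = 41.5933
d((5, -20), (-8, -13)) = 14.7648
d((5, -20), (10, 20)) = 40.3113
d((10, -19), (-10, -15)) = 20.3961
d((10, -19), (10, -6)) = 13.0
d((10, -19), (-14, 17)) = 43.2666
d((10, -19), (-8, -13)) = 18.9737
d((10, -19), (10, 20)) = 39.0
d((-10, -15), (10, -6)) = 21.9317
d((-10, -15), (-14, 17)) = 32.249
d((-10, -15), (-8, -13)) = 2.8284 <-- minimum
d((-10, -15), (10, 20)) = 40.3113
d((10, -6), (-14, 17)) = 33.2415
d((10, -6), (-8, -13)) = 19.3132
d((10, -6), (10, 20)) = 26.0
d((-14, 17), (-8, -13)) = 30.5941
d((-14, 17), (10, 20)) = 24.1868
d((-8, -13), (10, 20)) = 37.5899

Closest pair: (-10, -15) and (-8, -13) with distance 2.8284

The closest pair is (-10, -15) and (-8, -13) with Euclidean distance 2.8284. For 7 points, brute-force pairwise comparison is shown above. For large n, the divide-and-conquer algorithm (sort by x, recurse on halves, check the dividing strip) achieves O(n log n).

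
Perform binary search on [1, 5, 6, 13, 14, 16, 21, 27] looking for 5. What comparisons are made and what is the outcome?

Binary search for 5 in [1, 5, 6, 13, 14, 16, 21, 27]:

lo=0, hi=7, mid=3, arr[mid]=13 -> 13 > 5, search left half
lo=0, hi=2, mid=1, arr[mid]=5 -> Found target at index 1!

Binary search finds 5 at index 1 after 2 comparisons. The search repeatedly halves the search space by comparing with the middle element.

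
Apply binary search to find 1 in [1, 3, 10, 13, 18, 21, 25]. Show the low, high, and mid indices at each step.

Binary search for 1 in [1, 3, 10, 13, 18, 21, 25]:

lo=0, hi=6, mid=3, arr[mid]=13 -> 13 > 1, search left half
lo=0, hi=2, mid=1, arr[mid]=3 -> 3 > 1, search left half
lo=0, hi=0, mid=0, arr[mid]=1 -> Found target at index 0!

Binary search finds 1 at index 0 after 3 comparisons. The search repeatedly halves the search space by comparing with the middle element.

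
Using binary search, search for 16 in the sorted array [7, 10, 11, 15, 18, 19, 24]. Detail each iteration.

Binary search for 16 in [7, 10, 11, 15, 18, 19, 24]:

lo=0, hi=6, mid=3, arr[mid]=15 -> 15 < 16, search right half
lo=4, hi=6, mid=5, arr[mid]=19 -> 19 > 16, search left half
lo=4, hi=4, mid=4, arr[mid]=18 -> 18 > 16, search left half
lo=4 > hi=3, target 16 not found

Binary search determines that 16 is not in the array after 3 comparisons. The search space was exhausted without finding the target.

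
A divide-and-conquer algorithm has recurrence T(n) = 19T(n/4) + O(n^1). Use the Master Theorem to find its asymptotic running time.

Master Theorem for T(n) = 19T(n/4) + O(n^1):

a = 19, b = 4, c = 1
log_b(a) = log_4(19) = 2.1240

Case 1: c = 1 < log_4(19) = 2.1240
T(n) = O(n^(log_4 19))

For T(n) = 19T(n/4) + O(n^1): log_4(19) = 2.1240. This is Case 1 of the Master Theorem (c < log_b(a), work dominated by leaves), giving O(n^(log_4 19)).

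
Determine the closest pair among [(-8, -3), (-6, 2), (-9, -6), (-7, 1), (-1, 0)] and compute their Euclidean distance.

Computing all pairwise distances among 5 points:

d((-8, -3), (-6, 2)) = 5.3852
d((-8, -3), (-9, -6)) = 3.1623
d((-8, -3), (-7, 1)) = 4.1231
d((-8, -3), (-1, 0)) = 7.6158
d((-6, 2), (-9, -6)) = 8.544
d((-6, 2), (-7, 1)) = 1.4142 <-- minimum
d((-6, 2), (-1, 0)) = 5.3852
d((-9, -6), (-7, 1)) = 7.2801
d((-9, -6), (-1, 0)) = 10.0
d((-7, 1), (-1, 0)) = 6.0828

Closest pair: (-6, 2) and (-7, 1) with distance 1.4142

The closest pair is (-6, 2) and (-7, 1) with Euclidean distance 1.4142. For 5 points, brute-force pairwise comparison is shown above. For large n, the divide-and-conquer algorithm (sort by x, recurse on halves, check the dividing strip) achieves O(n log n).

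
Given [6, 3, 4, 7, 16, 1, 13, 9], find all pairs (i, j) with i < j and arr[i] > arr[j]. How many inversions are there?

Finding inversions in [6, 3, 4, 7, 16, 1, 13, 9]:

(0, 1): arr[0]=6 > arr[1]=3
(0, 2): arr[0]=6 > arr[2]=4
(0, 5): arr[0]=6 > arr[5]=1
(1, 5): arr[1]=3 > arr[5]=1
(2, 5): arr[2]=4 > arr[5]=1
(3, 5): arr[3]=7 > arr[5]=1
(4, 5): arr[4]=16 > arr[5]=1
(4, 6): arr[4]=16 > arr[6]=13
(4, 7): arr[4]=16 > arr[7]=9
(6, 7): arr[6]=13 > arr[7]=9

Total inversions: 10

The array has 10 inversion(s): (0,1), (0,2), (0,5), (1,5), (2,5), (3,5), (4,5), (4,6), (4,7), (6,7). Each pair (i,j) satisfies i < j and arr[i] > arr[j].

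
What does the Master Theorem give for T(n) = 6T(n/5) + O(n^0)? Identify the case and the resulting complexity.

Master Theorem for T(n) = 6T(n/5) + O(n^0):

a = 6, b = 5, c = 0
log_b(a) = log_5(6) = 1.1133

Case 1: c = 0 < log_5(6) = 1.1133
T(n) = O(n^(log_5 6))

For T(n) = 6T(n/5) + O(n^0): log_5(6) = 1.1133. This is Case 1 of the Master Theorem (c < log_b(a), work dominated by leaves), giving O(n^(log_5 6)).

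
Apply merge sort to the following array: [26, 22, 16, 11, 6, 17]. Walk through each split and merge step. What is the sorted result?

Merge sort trace:

Split: [26, 22, 16, 11, 6, 17] -> [26, 22, 16] and [11, 6, 17]
  Split: [26, 22, 16] -> [26] and [22, 16]
    Split: [22, 16] -> [22] and [16]
    Merge: [22] + [16] -> [16, 22]
  Merge: [26] + [16, 22] -> [16, 22, 26]
  Split: [11, 6, 17] -> [11] and [6, 17]
    Split: [6, 17] -> [6] and [17]
    Merge: [6] + [17] -> [6, 17]
  Merge: [11] + [6, 17] -> [6, 11, 17]
Merge: [16, 22, 26] + [6, 11, 17] -> [6, 11, 16, 17, 22, 26]

Final sorted array: [6, 11, 16, 17, 22, 26]

The merge sort proceeds by recursively splitting the array and merging sorted halves.
After all merges, the sorted array is [6, 11, 16, 17, 22, 26].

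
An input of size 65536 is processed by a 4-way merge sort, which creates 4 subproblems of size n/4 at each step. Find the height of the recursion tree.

For divide and conquer with division factor 4:

Problem sizes at each level:
Level 0: 65536
Level 1: 16384
Level 2: 4096
Level 3: 1024
Level 4: 256
Level 5: 64
Level 6: 16
Level 7: 4
Level 8: 1

The root is level 0 and the size-1 base case is level 8 (the tree spans levels 0 through 8, i.e. 9 levels counting the root), so the depth is the number of divisions: log_4(65536) = 8

The recursion tree depth is log_4(65536) = 8. At each level, the problem size is divided by 4, so it takes 8 divisions to reduce to a base case of size 1. The algorithm makes 4 recursive calls at each level.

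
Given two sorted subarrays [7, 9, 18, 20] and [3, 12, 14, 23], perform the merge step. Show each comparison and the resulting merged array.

Merging process:

Compare 7 vs 3: take 3 from right. Merged: [3]
Compare 7 vs 12: take 7 from left. Merged: [3, 7]
Compare 9 vs 12: take 9 from left. Merged: [3, 7, 9]
Compare 18 vs 12: take 12 from right. Merged: [3, 7, 9, 12]
Compare 18 vs 14: take 14 from right. Merged: [3, 7, 9, 12, 14]
Compare 18 vs 23: take 18 from left. Merged: [3, 7, 9, 12, 14, 18]
Compare 20 vs 23: take 20 from left. Merged: [3, 7, 9, 12, 14, 18, 20]
Append remaining from right: [23]. Merged: [3, 7, 9, 12, 14, 18, 20, 23]

Final merged array: [3, 7, 9, 12, 14, 18, 20, 23]
Total comparisons: 7

The merged array is [3, 7, 9, 12, 14, 18, 20, 23], requiring 7 comparisons. The merge step runs in O(n) time where n is the total number of elements.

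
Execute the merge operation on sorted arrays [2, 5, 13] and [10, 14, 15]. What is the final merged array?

Merging process:

Compare 2 vs 10: take 2 from left. Merged: [2]
Compare 5 vs 10: take 5 from left. Merged: [2, 5]
Compare 13 vs 10: take 10 from right. Merged: [2, 5, 10]
Compare 13 vs 14: take 13 from left. Merged: [2, 5, 10, 13]
Append remaining from right: [14, 15]. Merged: [2, 5, 10, 13, 14, 15]

Final merged array: [2, 5, 10, 13, 14, 15]
Total comparisons: 4

The merged array is [2, 5, 10, 13, 14, 15], requiring 4 comparisons. The merge step runs in O(n) time where n is the total number of elements.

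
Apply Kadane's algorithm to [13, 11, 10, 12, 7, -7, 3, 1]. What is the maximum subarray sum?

Using Kadane's algorithm on [13, 11, 10, 12, 7, -7, 3, 1]:

Scanning through the array:
Position 1 (value 11): max_ending_here = 24, max_so_far = 24
Position 2 (value 10): max_ending_here = 34, max_so_far = 34
Position 3 (value 12): max_ending_here = 46, max_so_far = 46
Position 4 (value 7): max_ending_here = 53, max_so_far = 53
Position 5 (value -7): max_ending_here = 46, max_so_far = 53
Position 6 (value 3): max_ending_here = 49, max_so_far = 53
Position 7 (value 1): max_ending_here = 50, max_so_far = 53

Maximum subarray: [13, 11, 10, 12, 7]
Maximum sum: 53

The maximum subarray is [13, 11, 10, 12, 7] with sum 53. This subarray runs from index 0 to index 4.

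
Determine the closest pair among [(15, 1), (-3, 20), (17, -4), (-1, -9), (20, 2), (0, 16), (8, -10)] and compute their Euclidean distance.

Computing all pairwise distances among 7 points:

d((15, 1), (-3, 20)) = 26.1725
d((15, 1), (17, -4)) = 5.3852
d((15, 1), (-1, -9)) = 18.868
d((15, 1), (20, 2)) = 5.099
d((15, 1), (0, 16)) = 21.2132
d((15, 1), (8, -10)) = 13.0384
d((-3, 20), (17, -4)) = 31.241
d((-3, 20), (-1, -9)) = 29.0689
d((-3, 20), (20, 2)) = 29.2062
d((-3, 20), (0, 16)) = 5.0 <-- minimum
d((-3, 20), (8, -10)) = 31.9531
d((17, -4), (-1, -9)) = 18.6815
d((17, -4), (20, 2)) = 6.7082
d((17, -4), (0, 16)) = 26.2488
d((17, -4), (8, -10)) = 10.8167
d((-1, -9), (20, 2)) = 23.7065
d((-1, -9), (0, 16)) = 25.02
d((-1, -9), (8, -10)) = 9.0554
d((20, 2), (0, 16)) = 24.4131
d((20, 2), (8, -10)) = 16.9706
d((0, 16), (8, -10)) = 27.2029

Closest pair: (-3, 20) and (0, 16) with distance 5.0

The closest pair is (-3, 20) and (0, 16) with Euclidean distance 5.0. For 7 points, brute-force pairwise comparison is shown above. For large n, the divide-and-conquer algorithm (sort by x, recurse on halves, check the dividing strip) achieves O(n log n).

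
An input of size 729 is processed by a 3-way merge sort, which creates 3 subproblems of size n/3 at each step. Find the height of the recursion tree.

For divide and conquer with division factor 3:

Problem sizes at each level:
Level 0: 729
Level 1: 243
Level 2: 81
Level 3: 27
Level 4: 9
Level 5: 3
Level 6: 1

The root is level 0 and the size-1 base case is level 6 (the tree spans levels 0 through 6, i.e. 7 levels counting the root), so the depth is the number of divisions: log_3(729) = 6

The recursion tree depth is log_3(729) = 6. At each level, the problem size is divided by 3, so it takes 6 divisions to reduce to a base case of size 1. The algorithm makes 3 recursive calls at each level.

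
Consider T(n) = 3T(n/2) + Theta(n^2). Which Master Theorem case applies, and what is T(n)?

Master Theorem for T(n) = 3T(n/2) + O(n^2):

a = 3, b = 2, c = 2
log_b(a) = log_2(3) = 1.5850

Case 3: c = 2 > log_2(3) = 1.5850
T(n) = O(n^2) = O(n^2)

For T(n) = 3T(n/2) + O(n^2): log_2(3) = 1.5850. This is Case 3 of the Master Theorem (c > log_b(a), work dominated by root), giving O(n^2).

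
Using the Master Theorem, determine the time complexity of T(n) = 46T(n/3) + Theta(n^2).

Master Theorem for T(n) = 46T(n/3) + O(n^2):

a = 46, b = 3, c = 2
log_b(a) = log_3(46) = 3.4850

Case 1: c = 2 < log_3(46) = 3.4850
T(n) = O(n^(log_3 46))

For T(n) = 46T(n/3) + O(n^2): log_3(46) = 3.4850. This is Case 1 of the Master Theorem (c < log_b(a), work dominated by leaves), giving O(n^(log_3 46)).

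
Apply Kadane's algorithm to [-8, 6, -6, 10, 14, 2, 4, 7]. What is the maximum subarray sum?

Using Kadane's algorithm on [-8, 6, -6, 10, 14, 2, 4, 7]:

Scanning through the array:
Position 1 (value 6): max_ending_here = 6, max_so_far = 6
Position 2 (value -6): max_ending_here = 0, max_so_far = 6
Position 3 (value 10): max_ending_here = 10, max_so_far = 10
Position 4 (value 14): max_ending_here = 24, max_so_far = 24
Position 5 (value 2): max_ending_here = 26, max_so_far = 26
Position 6 (value 4): max_ending_here = 30, max_so_far = 30
Position 7 (value 7): max_ending_here = 37, max_so_far = 37

Maximum subarray: [6, -6, 10, 14, 2, 4, 7]
Maximum sum: 37

The maximum subarray is [6, -6, 10, 14, 2, 4, 7] with sum 37. This subarray runs from index 1 to index 7.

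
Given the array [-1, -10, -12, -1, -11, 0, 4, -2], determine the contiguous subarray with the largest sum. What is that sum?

Using Kadane's algorithm on [-1, -10, -12, -1, -11, 0, 4, -2]:

Scanning through the array:
Position 1 (value -10): max_ending_here = -10, max_so_far = -1
Position 2 (value -12): max_ending_here = -12, max_so_far = -1
Position 3 (value -1): max_ending_here = -1, max_so_far = -1
Position 4 (value -11): max_ending_here = -11, max_so_far = -1
Position 5 (value 0): max_ending_here = 0, max_so_far = 0
Position 6 (value 4): max_ending_here = 4, max_so_far = 4
Position 7 (value -2): max_ending_here = 2, max_so_far = 4

Maximum subarray: [0, 4]
Maximum sum: 4

The maximum subarray is [0, 4] with sum 4. This subarray runs from index 5 to index 6.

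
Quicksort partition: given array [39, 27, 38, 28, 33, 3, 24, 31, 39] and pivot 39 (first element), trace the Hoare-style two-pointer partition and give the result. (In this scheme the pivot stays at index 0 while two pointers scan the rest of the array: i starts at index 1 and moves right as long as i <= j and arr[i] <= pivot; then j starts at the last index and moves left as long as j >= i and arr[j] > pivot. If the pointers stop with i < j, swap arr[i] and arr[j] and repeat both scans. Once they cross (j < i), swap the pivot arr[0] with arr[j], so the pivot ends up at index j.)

Hoare-style two-pointer partition with pivot = 39:

Initial array: [39, 27, 38, 28, 33, 3, 24, 31, 39]

Pointers start at i = 1, j = 8.
i ends at 9, j ends at 8: the pointers have crossed (j < i), so scanning stops.

Swap pivot arr[0] with arr[8] to place pivot at position 8: [39, 27, 38, 28, 33, 3, 24, 31, 39]
Pivot position: 8

After partitioning with pivot 39, the array becomes [39, 27, 38, 28, 33, 3, 24, 31, 39]. The pivot is placed at index 8. All elements to the left of the pivot are <= 39, and all elements to the right are > 39.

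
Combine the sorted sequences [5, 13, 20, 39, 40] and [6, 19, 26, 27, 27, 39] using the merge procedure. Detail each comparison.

Merging process:

Compare 5 vs 6: take 5 from left. Merged: [5]
Compare 13 vs 6: take 6 from right. Merged: [5, 6]
Compare 13 vs 19: take 13 from left. Merged: [5, 6, 13]
Compare 20 vs 19: take 19 from right. Merged: [5, 6, 13, 19]
Compare 20 vs 26: take 20 from left. Merged: [5, 6, 13, 19, 20]
Compare 39 vs 26: take 26 from right. Merged: [5, 6, 13, 19, 20, 26]
Compare 39 vs 27: take 27 from right. Merged: [5, 6, 13, 19, 20, 26, 27]
Compare 39 vs 27: take 27 from right. Merged: [5, 6, 13, 19, 20, 26, 27, 27]
Compare 39 vs 39: take 39 from left. Merged: [5, 6, 13, 19, 20, 26, 27, 27, 39]
Compare 40 vs 39: take 39 from right. Merged: [5, 6, 13, 19, 20, 26, 27, 27, 39, 39]
Append remaining from left: [40]. Merged: [5, 6, 13, 19, 20, 26, 27, 27, 39, 39, 40]

Final merged array: [5, 6, 13, 19, 20, 26, 27, 27, 39, 39, 40]
Total comparisons: 10

The merged array is [5, 6, 13, 19, 20, 26, 27, 27, 39, 39, 40], requiring 10 comparisons. The merge step runs in O(n) time where n is the total number of elements.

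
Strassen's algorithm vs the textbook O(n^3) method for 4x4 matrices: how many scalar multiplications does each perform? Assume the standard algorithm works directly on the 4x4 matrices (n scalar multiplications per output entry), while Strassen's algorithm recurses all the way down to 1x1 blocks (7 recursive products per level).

Matrix multiplication for 4x4 matrices:

Standard algorithm: 4^3 = 64 multiplications
Strassen's algorithm: 7^(log2(4)) = 7^2 = 49 multiplications
Savings: 64 - 49 = 15 multiplications

Standard: 64 multiplications (4^3). Strassen: 49 multiplications (7^2). Strassen reduces 8 recursive multiplications to 7 at each level.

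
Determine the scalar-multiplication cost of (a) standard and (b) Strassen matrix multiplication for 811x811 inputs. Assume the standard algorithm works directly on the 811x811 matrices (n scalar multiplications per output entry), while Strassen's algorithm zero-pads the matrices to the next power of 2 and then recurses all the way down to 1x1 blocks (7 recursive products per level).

Matrix multiplication for 811x811 matrices:

Strassen's algorithm requires power-of-2 dimensions. Pad 811x811 to 1024x1024 (next power of 2).

Standard algorithm: 811^3 = 533411731 multiplications
Strassen's algorithm: 7^(log2(1024)) = 7^10 = 282475249 multiplications
Savings: 533411731 - 282475249 = 250936482 multiplications

Standard: 533411731 multiplications (811^3). Strassen: 282475249 multiplications (7^10, after padding to 1024x1024). Strassen reduces 8 recursive multiplications to 7 at each level.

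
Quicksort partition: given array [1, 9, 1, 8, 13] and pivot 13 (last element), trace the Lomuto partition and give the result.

Lomuto partition with pivot = 13:

Initial array: [1, 9, 1, 8, 13]

arr[0]=1 <= 13: swap with position 0, array becomes [1, 9, 1, 8, 13]
arr[1]=9 <= 13: swap with position 1, array becomes [1, 9, 1, 8, 13]
arr[2]=1 <= 13: swap with position 2, array becomes [1, 9, 1, 8, 13]
arr[3]=8 <= 13: swap with position 3, array becomes [1, 9, 1, 8, 13]

Place pivot at position 4: [1, 9, 1, 8, 13]
Pivot position: 4

After partitioning with pivot 13, the array becomes [1, 9, 1, 8, 13]. The pivot is placed at index 4. All elements to the left of the pivot are <= 13, and all elements to the right are > 13.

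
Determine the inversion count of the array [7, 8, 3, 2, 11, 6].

Finding inversions in [7, 8, 3, 2, 11, 6]:

(0, 2): arr[0]=7 > arr[2]=3
(0, 3): arr[0]=7 > arr[3]=2
(0, 5): arr[0]=7 > arr[5]=6
(1, 2): arr[1]=8 > arr[2]=3
(1, 3): arr[1]=8 > arr[3]=2
(1, 5): arr[1]=8 > arr[5]=6
(2, 3): arr[2]=3 > arr[3]=2
(4, 5): arr[4]=11 > arr[5]=6

Total inversions: 8

The array has 8 inversion(s): (0,2), (0,3), (0,5), (1,2), (1,3), (1,5), (2,3), (4,5). Each pair (i,j) satisfies i < j and arr[i] > arr[j].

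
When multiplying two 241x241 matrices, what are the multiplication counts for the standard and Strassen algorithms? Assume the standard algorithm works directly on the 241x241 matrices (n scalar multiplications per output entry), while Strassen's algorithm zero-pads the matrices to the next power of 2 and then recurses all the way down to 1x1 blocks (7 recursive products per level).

Matrix multiplication for 241x241 matrices:

Strassen's algorithm requires power-of-2 dimensions. Pad 241x241 to 256x256 (next power of 2).

Standard algorithm: 241^3 = 13997521 multiplications
Strassen's algorithm: 7^(log2(256)) = 7^8 = 5764801 multiplications
Savings: 13997521 - 5764801 = 8232720 multiplications

Standard: 13997521 multiplications (241^3). Strassen: 5764801 multiplications (7^8, after padding to 256x256). Strassen reduces 8 recursive multiplications to 7 at each level.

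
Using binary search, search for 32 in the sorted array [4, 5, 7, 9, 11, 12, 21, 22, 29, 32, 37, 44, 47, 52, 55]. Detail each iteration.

Binary search for 32 in [4, 5, 7, 9, 11, 12, 21, 22, 29, 32, 37, 44, 47, 52, 55]:

lo=0, hi=14, mid=7, arr[mid]=22 -> 22 < 32, search right half
lo=8, hi=14, mid=11, arr[mid]=44 -> 44 > 32, search left half
lo=8, hi=10, mid=9, arr[mid]=32 -> Found target at index 9!

Binary search finds 32 at index 9 after 3 comparisons. The search repeatedly halves the search space by comparing with the middle element.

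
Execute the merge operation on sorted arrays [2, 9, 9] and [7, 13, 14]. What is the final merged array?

Merging process:

Compare 2 vs 7: take 2 from left. Merged: [2]
Compare 9 vs 7: take 7 from right. Merged: [2, 7]
Compare 9 vs 13: take 9 from left. Merged: [2, 7, 9]
Compare 9 vs 13: take 9 from left. Merged: [2, 7, 9, 9]
Append remaining from right: [13, 14]. Merged: [2, 7, 9, 9, 13, 14]

Final merged array: [2, 7, 9, 9, 13, 14]
Total comparisons: 4

The merged array is [2, 7, 9, 9, 13, 14], requiring 4 comparisons. The merge step runs in O(n) time where n is the total number of elements.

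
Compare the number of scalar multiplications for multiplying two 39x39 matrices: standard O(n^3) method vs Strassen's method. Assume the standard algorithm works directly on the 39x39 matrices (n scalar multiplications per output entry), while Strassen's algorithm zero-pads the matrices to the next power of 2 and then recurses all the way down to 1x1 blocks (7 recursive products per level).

Matrix multiplication for 39x39 matrices:

Strassen's algorithm requires power-of-2 dimensions. Pad 39x39 to 64x64 (next power of 2).

Standard algorithm: 39^3 = 59319 multiplications
Strassen's algorithm: 7^(log2(64)) = 7^6 = 117649 multiplications
Difference: 59319 - 117649 = -58330 (Strassen uses MORE here due to padding overhead — for small or just-over-power-of-2 n, padding can outweigh the per-level savings)

Standard: 59319 multiplications (39^3). Strassen: 117649 multiplications (7^6, after padding to 64x64). Strassen reduces 8 recursive multiplications to 7 at each level.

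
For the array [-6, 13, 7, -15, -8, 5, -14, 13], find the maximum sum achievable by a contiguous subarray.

Using Kadane's algorithm on [-6, 13, 7, -15, -8, 5, -14, 13]:

Scanning through the array:
Position 1 (value 13): max_ending_here = 13, max_so_far = 13
Position 2 (value 7): max_ending_here = 20, max_so_far = 20
Position 3 (value -15): max_ending_here = 5, max_so_far = 20
Position 4 (value -8): max_ending_here = -3, max_so_far = 20
Position 5 (value 5): max_ending_here = 5, max_so_far = 20
Position 6 (value -14): max_ending_here = -9, max_so_far = 20
Position 7 (value 13): max_ending_here = 13, max_so_far = 20

Maximum subarray: [13, 7]
Maximum sum: 20

The maximum subarray is [13, 7] with sum 20. This subarray runs from index 1 to index 2.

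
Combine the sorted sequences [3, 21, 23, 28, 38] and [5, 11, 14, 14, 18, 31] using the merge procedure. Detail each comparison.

Merging process:

Compare 3 vs 5: take 3 from left. Merged: [3]
Compare 21 vs 5: take 5 from right. Merged: [3, 5]
Compare 21 vs 11: take 11 from right. Merged: [3, 5, 11]
Compare 21 vs 14: take 14 from right. Merged: [3, 5, 11, 14]
Compare 21 vs 14: take 14 from right. Merged: [3, 5, 11, 14, 14]
Compare 21 vs 18: take 18 from right. Merged: [3, 5, 11, 14, 14, 18]
Compare 21 vs 31: take 21 from left. Merged: [3, 5, 11, 14, 14, 18, 21]
Compare 23 vs 31: take 23 from left. Merged: [3, 5, 11, 14, 14, 18, 21, 23]
Compare 28 vs 31: take 28 from left. Merged: [3, 5, 11, 14, 14, 18, 21, 23, 28]
Compare 38 vs 31: take 31 from right. Merged: [3, 5, 11, 14, 14, 18, 21, 23, 28, 31]
Append remaining from left: [38]. Merged: [3, 5, 11, 14, 14, 18, 21, 23, 28, 31, 38]

Final merged array: [3, 5, 11, 14, 14, 18, 21, 23, 28, 31, 38]
Total comparisons: 10

The merged array is [3, 5, 11, 14, 14, 18, 21, 23, 28, 31, 38], requiring 10 comparisons. The merge step runs in O(n) time where n is the total number of elements.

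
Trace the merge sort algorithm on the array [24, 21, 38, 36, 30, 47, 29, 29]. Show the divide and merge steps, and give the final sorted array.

Merge sort trace:

Split: [24, 21, 38, 36, 30, 47, 29, 29] -> [24, 21, 38, 36] and [30, 47, 29, 29]
  Split: [24, 21, 38, 36] -> [24, 21] and [38, 36]
    Split: [24, 21] -> [24] and [21]
    Merge: [24] + [21] -> [21, 24]
    Split: [38, 36] -> [38] and [36]
    Merge: [38] + [36] -> [36, 38]
  Merge: [21, 24] + [36, 38] -> [21, 24, 36, 38]
  Split: [30, 47, 29, 29] -> [30, 47] and [29, 29]
    Split: [30, 47] -> [30] and [47]
    Merge: [30] + [47] -> [30, 47]
    Split: [29, 29] -> [29] and [29]
    Merge: [29] + [29] -> [29, 29]
  Merge: [30, 47] + [29, 29] -> [29, 29, 30, 47]
Merge: [21, 24, 36, 38] + [29, 29, 30, 47] -> [21, 24, 29, 29, 30, 36, 38, 47]

Final sorted array: [21, 24, 29, 29, 30, 36, 38, 47]

The merge sort proceeds by recursively splitting the array and merging sorted halves.
After all merges, the sorted array is [21, 24, 29, 29, 30, 36, 38, 47].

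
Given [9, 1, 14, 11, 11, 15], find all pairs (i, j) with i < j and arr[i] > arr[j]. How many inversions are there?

Finding inversions in [9, 1, 14, 11, 11, 15]:

(0, 1): arr[0]=9 > arr[1]=1
(2, 3): arr[2]=14 > arr[3]=11
(2, 4): arr[2]=14 > arr[4]=11

Total inversions: 3

The array has 3 inversion(s): (0,1), (2,3), (2,4). Each pair (i,j) satisfies i < j and arr[i] > arr[j].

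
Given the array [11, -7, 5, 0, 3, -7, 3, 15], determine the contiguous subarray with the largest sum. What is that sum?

Using Kadane's algorithm on [11, -7, 5, 0, 3, -7, 3, 15]:

Scanning through the array:
Position 1 (value -7): max_ending_here = 4, max_so_far = 11
Position 2 (value 5): max_ending_here = 9, max_so_far = 11
Position 3 (value 0): max_ending_here = 9, max_so_far = 11
Position 4 (value 3): max_ending_here = 12, max_so_far = 12
Position 5 (value -7): max_ending_here = 5, max_so_far = 12
Position 6 (value 3): max_ending_here = 8, max_so_far = 12
Position 7 (value 15): max_ending_here = 23, max_so_far = 23

Maximum subarray: [11, -7, 5, 0, 3, -7, 3, 15]
Maximum sum: 23

The maximum subarray is [11, -7, 5, 0, 3, -7, 3, 15] with sum 23. This subarray runs from index 0 to index 7.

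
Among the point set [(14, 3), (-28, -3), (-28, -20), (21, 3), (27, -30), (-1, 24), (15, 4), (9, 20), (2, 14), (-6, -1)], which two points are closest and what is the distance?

Computing all pairwise distances among 10 points:

d((14, 3), (-28, -3)) = 42.4264
d((14, 3), (-28, -20)) = 47.8853
d((14, 3), (21, 3)) = 7.0
d((14, 3), (27, -30)) = 35.4683
d((14, 3), (-1, 24)) = 25.807
d((14, 3), (15, 4)) = 1.4142 <-- minimum
d((14, 3), (9, 20)) = 17.72
d((14, 3), (2, 14)) = 16.2788
d((14, 3), (-6, -1)) = 20.3961
d((-28, -3), (-28, -20)) = 17.0
d((-28, -3), (21, 3)) = 49.366
d((-28, -3), (27, -30)) = 61.2699
d((-28, -3), (-1, 24)) = 38.1838
d((-28, -3), (15, 4)) = 43.566
d((-28, -3), (9, 20)) = 43.566
d((-28, -3), (2, 14)) = 34.4819
d((-28, -3), (-6, -1)) = 22.0907
d((-28, -20), (21, 3)) = 54.1295
d((-28, -20), (27, -30)) = 55.9017
d((-28, -20), (-1, 24)) = 51.6236
d((-28, -20), (15, 4)) = 49.2443
d((-28, -20), (9, 20)) = 54.4885
d((-28, -20), (2, 14)) = 45.3431
d((-28, -20), (-6, -1)) = 29.0689
d((21, 3), (27, -30)) = 33.541
d((21, 3), (-1, 24)) = 30.4138
d((21, 3), (15, 4)) = 6.0828
d((21, 3), (9, 20)) = 20.8087
d((21, 3), (2, 14)) = 21.9545
d((21, 3), (-6, -1)) = 27.2947
d((27, -30), (-1, 24)) = 60.8276
d((27, -30), (15, 4)) = 36.0555
d((27, -30), (9, 20)) = 53.1413
d((27, -30), (2, 14)) = 50.6063
d((27, -30), (-6, -1)) = 43.9318
d((-1, 24), (15, 4)) = 25.6125
d((-1, 24), (9, 20)) = 10.7703
d((-1, 24), (2, 14)) = 10.4403
d((-1, 24), (-6, -1)) = 25.4951
d((15, 4), (9, 20)) = 17.088
d((15, 4), (2, 14)) = 16.4012
d((15, 4), (-6, -1)) = 21.587
d((9, 20), (2, 14)) = 9.2195
d((9, 20), (-6, -1)) = 25.807
d((2, 14), (-6, -1)) = 17.0

Closest pair: (14, 3) and (15, 4) with distance 1.4142

The closest pair is (14, 3) and (15, 4) with Euclidean distance 1.4142. For 10 points, brute-force pairwise comparison is shown above. For large n, the divide-and-conquer algorithm (sort by x, recurse on halves, check the dividing strip) achieves O(n log n).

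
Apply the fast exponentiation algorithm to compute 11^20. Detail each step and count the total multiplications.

Computing 11^20 by squaring (build up from 11^1; each line after the first costs one multiplication):

11^1 = 11
11^2 = (11^1)^2 = 11^2 = 121
11^4 = (11^2)^2 = 121^2 = 14641
11^5 = 11 * 11^4 = 11 * 14641 = 161051
11^10 = (11^5)^2 = 161051^2 = 25937424601
11^20 = (11^10)^2 = 25937424601^2 = 672749994932560009201

Result: 672749994932560009201
Multiplications needed: 5 (5 lines after 11^1)

11^20 = 672749994932560009201. Using exponentiation by squaring, this requires 5 multiplications. The key idea: if the exponent is even, square the half-power; if odd, multiply by the base once.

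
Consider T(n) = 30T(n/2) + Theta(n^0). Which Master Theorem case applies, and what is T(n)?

Master Theorem for T(n) = 30T(n/2) + O(n^0):

a = 30, b = 2, c = 0
log_b(a) = log_2(30) = 4.9069

Case 1: c = 0 < log_2(30) = 4.9069
T(n) = O(n^(log_2 30))

For T(n) = 30T(n/2) + O(n^0): log_2(30) = 4.9069. This is Case 1 of the Master Theorem (c < log_b(a), work dominated by leaves), giving O(n^(log_2 30)).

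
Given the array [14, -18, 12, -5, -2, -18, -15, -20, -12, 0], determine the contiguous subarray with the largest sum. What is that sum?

Using Kadane's algorithm on [14, -18, 12, -5, -2, -18, -15, -20, -12, 0]:

Scanning through the array:
Position 1 (value -18): max_ending_here = -4, max_so_far = 14
Position 2 (value 12): max_ending_here = 12, max_so_far = 14
Position 3 (value -5): max_ending_here = 7, max_so_far = 14
Position 4 (value -2): max_ending_here = 5, max_so_far = 14
Position 5 (value -18): max_ending_here = -13, max_so_far = 14
Position 6 (value -15): max_ending_here = -15, max_so_far = 14
Position 7 (value -20): max_ending_here = -20, max_so_far = 14
Position 8 (value -12): max_ending_here = -12, max_so_far = 14
Position 9 (value 0): max_ending_here = 0, max_so_far = 14

Maximum subarray: [14]
Maximum sum: 14

The maximum subarray is [14] with sum 14. This subarray runs from index 0 to index 0.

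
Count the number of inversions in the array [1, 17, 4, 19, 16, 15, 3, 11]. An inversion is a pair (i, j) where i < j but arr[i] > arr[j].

Finding inversions in [1, 17, 4, 19, 16, 15, 3, 11]:

(1, 2): arr[1]=17 > arr[2]=4
(1, 4): arr[1]=17 > arr[4]=16
(1, 5): arr[1]=17 > arr[5]=15
(1, 6): arr[1]=17 > arr[6]=3
(1, 7): arr[1]=17 > arr[7]=11
(2, 6): arr[2]=4 > arr[6]=3
(3, 4): arr[3]=19 > arr[4]=16
(3, 5): arr[3]=19 > arr[5]=15
(3, 6): arr[3]=19 > arr[6]=3
(3, 7): arr[3]=19 > arr[7]=11
(4, 5): arr[4]=16 > arr[5]=15
(4, 6): arr[4]=16 > arr[6]=3
(4, 7): arr[4]=16 > arr[7]=11
(5, 6): arr[5]=15 > arr[6]=3
(5, 7): arr[5]=15 > arr[7]=11

Total inversions: 15

The array has 15 inversion(s): (1,2), (1,4), (1,5), (1,6), (1,7), (2,6), (3,4), (3,5), (3,6), (3,7), (4,5), (4,6), (4,7), (5,6), (5,7). Each pair (i,j) satisfies i < j and arr[i] > arr[j].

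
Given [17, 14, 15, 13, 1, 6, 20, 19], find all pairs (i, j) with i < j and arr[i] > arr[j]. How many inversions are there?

Finding inversions in [17, 14, 15, 13, 1, 6, 20, 19]:

(0, 1): arr[0]=17 > arr[1]=14
(0, 2): arr[0]=17 > arr[2]=15
(0, 3): arr[0]=17 > arr[3]=13
(0, 4): arr[0]=17 > arr[4]=1
(0, 5): arr[0]=17 > arr[5]=6
(1, 3): arr[1]=14 > arr[3]=13
(1, 4): arr[1]=14 > arr[4]=1
(1, 5): arr[1]=14 > arr[5]=6
(2, 3): arr[2]=15 > arr[3]=13
(2, 4): arr[2]=15 > arr[4]=1
(2, 5): arr[2]=15 > arr[5]=6
(3, 4): arr[3]=13 > arr[4]=1
(3, 5): arr[3]=13 > arr[5]=6
(6, 7): arr[6]=20 > arr[7]=19

Total inversions: 14

The array has 14 inversion(s): (0,1), (0,2), (0,3), (0,4), (0,5), (1,3), (1,4), (1,5), (2,3), (2,4), (2,5), (3,4), (3,5), (6,7). Each pair (i,j) satisfies i < j and arr[i] > arr[j].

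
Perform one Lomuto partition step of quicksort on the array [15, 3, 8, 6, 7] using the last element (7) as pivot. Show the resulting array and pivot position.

Lomuto partition with pivot = 7:

Initial array: [15, 3, 8, 6, 7]

arr[0]=15 > 7: no swap
arr[1]=3 <= 7: swap with position 0, array becomes [3, 15, 8, 6, 7]
arr[2]=8 > 7: no swap
arr[3]=6 <= 7: swap with position 1, array becomes [3, 6, 8, 15, 7]

Place pivot at position 2: [3, 6, 7, 15, 8]
Pivot position: 2

After partitioning with pivot 7, the array becomes [3, 6, 7, 15, 8]. The pivot is placed at index 2. All elements to the left of the pivot are <= 7, and all elements to the right are > 7.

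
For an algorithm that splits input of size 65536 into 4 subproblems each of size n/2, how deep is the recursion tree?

For divide and conquer with division factor 2:

Problem sizes at each level:
Level 0: 65536
Level 1: 32768
Level 2: 16384
Level 3: 8192
Level 4: 4096
Level 5: 2048
Level 6: 1024
Level 7: 512
Level 8: 256
Level 9: 128
Level 10: 64
Level 11: 32
Level 12: 16
Level 13: 8
Level 14: 4
Level 15: 2
Level 16: 1

The root is level 0 and the size-1 base case is level 16 (the tree spans levels 0 through 16, i.e. 17 levels counting the root), so the depth is the number of divisions: log_2(65536) = 16

The recursion tree depth is log_2(65536) = 16. At each level, the problem size is divided by 2, so it takes 16 divisions to reduce to a base case of size 1. The algorithm makes 4 recursive calls at each level.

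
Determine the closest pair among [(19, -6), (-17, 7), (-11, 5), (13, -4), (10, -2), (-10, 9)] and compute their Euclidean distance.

Computing all pairwise distances among 6 points:

d((19, -6), (-17, 7)) = 38.2753
d((19, -6), (-11, 5)) = 31.9531
d((19, -6), (13, -4)) = 6.3246
d((19, -6), (10, -2)) = 9.8489
d((19, -6), (-10, 9)) = 32.6497
d((-17, 7), (-11, 5)) = 6.3246
d((-17, 7), (13, -4)) = 31.9531
d((-17, 7), (10, -2)) = 28.4605
d((-17, 7), (-10, 9)) = 7.2801
d((-11, 5), (13, -4)) = 25.632
d((-11, 5), (10, -2)) = 22.1359
d((-11, 5), (-10, 9)) = 4.1231
d((13, -4), (10, -2)) = 3.6056 <-- minimum
d((13, -4), (-10, 9)) = 26.4197
d((10, -2), (-10, 9)) = 22.8254

Closest pair: (13, -4) and (10, -2) with distance 3.6056

The closest pair is (13, -4) and (10, -2) with Euclidean distance 3.6056. For 6 points, brute-force pairwise comparison is shown above. For large n, the divide-and-conquer algorithm (sort by x, recurse on halves, check the dividing strip) achieves O(n log n).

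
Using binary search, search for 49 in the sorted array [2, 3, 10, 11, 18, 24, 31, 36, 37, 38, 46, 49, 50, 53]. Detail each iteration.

Binary search for 49 in [2, 3, 10, 11, 18, 24, 31, 36, 37, 38, 46, 49, 50, 53]:

lo=0, hi=13, mid=6, arr[mid]=31 -> 31 < 49, search right half
lo=7, hi=13, mid=10, arr[mid]=46 -> 46 < 49, search right half
lo=11, hi=13, mid=12, arr[mid]=50 -> 50 > 49, search left half
lo=11, hi=11, mid=11, arr[mid]=49 -> Found target at index 11!

Binary search finds 49 at index 11 after 4 comparisons. The search repeatedly halves the search space by comparing with the middle element.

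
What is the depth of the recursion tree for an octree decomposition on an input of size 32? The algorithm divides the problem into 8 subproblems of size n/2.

For divide and conquer with division factor 2:

Problem sizes at each level:
Level 0: 32
Level 1: 16
Level 2: 8
Level 3: 4
Level 4: 2
Level 5: 1

The root is level 0 and the size-1 base case is level 5 (the tree spans levels 0 through 5, i.e. 6 levels counting the root), so the depth is the number of divisions: log_2(32) = 5

The recursion tree depth is log_2(32) = 5. At each level, the problem size is divided by 2, so it takes 5 divisions to reduce to a base case of size 1. The algorithm makes 8 recursive calls at each level.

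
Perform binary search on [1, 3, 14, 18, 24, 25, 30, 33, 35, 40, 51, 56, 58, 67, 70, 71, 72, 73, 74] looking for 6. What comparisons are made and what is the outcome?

Binary search for 6 in [1, 3, 14, 18, 24, 25, 30, 33, 35, 40, 51, 56, 58, 67, 70, 71, 72, 73, 74]:

lo=0, hi=18, mid=9, arr[mid]=40 -> 40 > 6, search left half
lo=0, hi=8, mid=4, arr[mid]=24 -> 24 > 6, search left half
lo=0, hi=3, mid=1, arr[mid]=3 -> 3 < 6, search right half
lo=2, hi=3, mid=2, arr[mid]=14 -> 14 > 6, search left half
lo=2 > hi=1, target 6 not found

Binary search determines that 6 is not in the array after 4 comparisons. The search space was exhausted without finding the target.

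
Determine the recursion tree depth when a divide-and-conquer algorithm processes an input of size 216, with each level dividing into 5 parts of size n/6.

For divide and conquer with division factor 6:

Problem sizes at each level:
Level 0: 216
Level 1: 36
Level 2: 6
Level 3: 1

The root is level 0 and the size-1 base case is level 3 (the tree spans levels 0 through 3, i.e. 4 levels counting the root), so the depth is the number of divisions: log_6(216) = 3

The recursion tree depth is log_6(216) = 3. At each level, the problem size is divided by 6, so it takes 3 divisions to reduce to a base case of size 1. The algorithm makes 5 recursive calls at each level.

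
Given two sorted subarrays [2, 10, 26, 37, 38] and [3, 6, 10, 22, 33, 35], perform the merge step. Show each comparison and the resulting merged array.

Merging process:

Compare 2 vs 3: take 2 from left. Merged: [2]
Compare 10 vs 3: take 3 from right. Merged: [2, 3]
Compare 10 vs 6: take 6 from right. Merged: [2, 3, 6]
Compare 10 vs 10: take 10 from left. Merged: [2, 3, 6, 10]
Compare 26 vs 10: take 10 from right. Merged: [2, 3, 6, 10, 10]
Compare 26 vs 22: take 22 from right. Merged: [2, 3, 6, 10, 10, 22]
Compare 26 vs 33: take 26 from left. Merged: [2, 3, 6, 10, 10, 22, 26]
Compare 37 vs 33: take 33 from right. Merged: [2, 3, 6, 10, 10, 22, 26, 33]
Compare 37 vs 35: take 35 from right. Merged: [2, 3, 6, 10, 10, 22, 26, 33, 35]
Append remaining from left: [37, 38]. Merged: [2, 3, 6, 10, 10, 22, 26, 33, 35, 37, 38]

Final merged array: [2, 3, 6, 10, 10, 22, 26, 33, 35, 37, 38]
Total comparisons: 9

The merged array is [2, 3, 6, 10, 10, 22, 26, 33, 35, 37, 38], requiring 9 comparisons. The merge step runs in O(n) time where n is the total number of elements.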